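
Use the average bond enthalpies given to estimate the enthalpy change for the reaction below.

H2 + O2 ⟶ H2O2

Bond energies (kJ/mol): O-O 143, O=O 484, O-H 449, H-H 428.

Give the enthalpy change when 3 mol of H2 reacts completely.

ΔH = −387 kJ

Bonds broken (reactants):
  H-H: 1 × 428 = 428
  O=O: 1 × 484 = 484
  Σ(broken) = 912 kJ
Bonds formed (products):
  O-H: 2 × 449 = 898
  O-O: 1 × 143 = 143
  Σ(formed) = 1041 kJ
ΔH = Σ(broken) − Σ(formed) = 912 − 1041 = −129 kJ
For 3× the reaction as written: 3 × (−129) = −387 kJ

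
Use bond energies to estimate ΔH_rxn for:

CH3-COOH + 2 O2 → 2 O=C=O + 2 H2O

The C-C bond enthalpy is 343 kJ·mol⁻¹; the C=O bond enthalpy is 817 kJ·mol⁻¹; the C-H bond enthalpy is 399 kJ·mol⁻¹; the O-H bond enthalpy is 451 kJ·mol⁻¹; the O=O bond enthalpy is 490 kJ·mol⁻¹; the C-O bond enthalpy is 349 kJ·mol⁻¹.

Bonds broken (reactants):
  C-C: 1 × 343 = 343
  C-H: 3 × 399 = 1197
  C-O: 1 × 349 = 349
  C=O: 1 × 817 = 817
  O-H: 1 × 451 = 451
  O=O: 2 × 490 = 980
  Σ(broken) = 4137 kJ
Bonds formed (products):
  C=O: 4 × 817 = 3268
  O-H: 4 × 451 = 1804
  Σ(formed) = 5072 kJ
ΔH = Σ(broken) − Σ(formed) = 4137 − 5072 = −935 kJ

ΔH ≈ −935 kJ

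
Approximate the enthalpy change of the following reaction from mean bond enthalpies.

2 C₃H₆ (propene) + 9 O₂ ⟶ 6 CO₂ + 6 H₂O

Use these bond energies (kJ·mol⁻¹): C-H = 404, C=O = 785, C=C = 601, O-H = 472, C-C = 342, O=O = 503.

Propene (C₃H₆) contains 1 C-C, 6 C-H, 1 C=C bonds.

Bonds broken (reactants):
  C-C: 2 × 342 = 684
  C-H: 12 × 404 = 4848
  C=C: 2 × 601 = 1202
  O=O: 9 × 503 = 4527
  Σ(broken) = 11261 kJ
Bonds formed (products):
  C=O: 12 × 785 = 9420
  O-H: 12 × 472 = 5664
  Σ(formed) = 15084 kJ
ΔH = Σ(broken) − Σ(formed) = 11261 − 15084 = −3823 kJ

ΔH ≈ −3823 kJ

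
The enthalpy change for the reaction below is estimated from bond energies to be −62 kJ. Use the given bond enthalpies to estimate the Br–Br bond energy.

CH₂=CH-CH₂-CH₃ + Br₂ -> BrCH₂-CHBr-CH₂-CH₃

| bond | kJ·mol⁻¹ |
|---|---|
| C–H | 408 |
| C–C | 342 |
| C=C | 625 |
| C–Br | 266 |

D(Br–Br) ≈ 187 kJ/mol

Let D be the Br–Br bond energy.
Σ(broken) = 1×D + 2×342 + 8×408 + 1×625 = 4573 + D
Σ(formed) = 2×266 + 3×342 + 8×408 = 4822
ΔH = Σ(broken) − Σ(formed) = (4573 + D) − (4822) = −249 + D
Setting this equal to −62 kJ gives D = 187 kJ/mol.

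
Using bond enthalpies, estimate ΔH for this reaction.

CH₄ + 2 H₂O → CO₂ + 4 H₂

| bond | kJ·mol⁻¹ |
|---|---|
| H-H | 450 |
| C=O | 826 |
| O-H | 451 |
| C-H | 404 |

Bonds broken (reactants):
  C-H: 4 × 404 = 1616
  O-H: 4 × 451 = 1804
  Σ(broken) = 3420 kJ
Bonds formed (products):
  C=O: 2 × 826 = 1652
  H-H: 4 × 450 = 1800
  Σ(formed) = 3452 kJ
ΔH = Σ(broken) − Σ(formed) = 3420 − 3452 = −32 kJ

ΔH ≈ −32 kJ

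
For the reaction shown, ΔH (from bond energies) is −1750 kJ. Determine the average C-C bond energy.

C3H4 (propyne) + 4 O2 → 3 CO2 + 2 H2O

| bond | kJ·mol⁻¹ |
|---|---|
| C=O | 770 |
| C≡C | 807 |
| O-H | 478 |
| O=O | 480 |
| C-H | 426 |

Let D be the C-C bond energy.
Σ(broken) = 1×807 + 1×D + 4×426 + 4×480 = 4431 + D
Σ(formed) = 6×770 + 4×478 = 6532
ΔH = Σ(broken) − Σ(formed) = (4431 + D) − (6532) = −2101 + D
Setting this equal to −1750 kJ gives D = 351 kJ/mol.

D(C-C) ≈ 351 kJ/mol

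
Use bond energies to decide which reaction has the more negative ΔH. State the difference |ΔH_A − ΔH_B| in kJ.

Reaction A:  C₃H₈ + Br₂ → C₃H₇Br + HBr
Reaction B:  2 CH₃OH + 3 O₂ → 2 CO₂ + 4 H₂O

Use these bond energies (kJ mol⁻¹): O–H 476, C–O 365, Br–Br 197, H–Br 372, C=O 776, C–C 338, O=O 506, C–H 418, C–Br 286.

Reaction A:
  Bonds broken (reactants):
    Br–Br: 1 × 197 = 197
    C–C: 2 × 338 = 676
    C–H: 8 × 418 = 3344
    Σ(broken) = 4217 kJ
  Bonds formed (products):
    C–Br: 1 × 286 = 286
    C–C: 2 × 338 = 676
    C–H: 7 × 418 = 2926
    H–Br: 1 × 372 = 372
    Σ(formed) = 4260 kJ
  ΔH_A = 4217 − 4260 = −43 kJ
Reaction B:
  Bonds broken (reactants):
    C–H: 6 × 418 = 2508
    C–O: 2 × 365 = 730
    O–H: 2 × 476 = 952
    O=O: 3 × 506 = 1518
    Σ(broken) = 5708 kJ
  Bonds formed (products):
    C=O: 4 × 776 = 3104
    O–H: 8 × 476 = 3808
    Σ(formed) = 6912 kJ
  ΔH_B = 5708 − 6912 = −1204 kJ
ΔH_A − ΔH_B = +1161 kJ, so reaction B has the more negative ΔH; |ΔH_A − ΔH_B| = 1161 kJ.

Reaction B, by 1161 kJ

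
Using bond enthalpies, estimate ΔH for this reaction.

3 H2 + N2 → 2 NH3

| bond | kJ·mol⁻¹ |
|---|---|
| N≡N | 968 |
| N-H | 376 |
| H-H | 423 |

ΔH ≈ −19 kJ

Bonds broken (reactants):
  H-H: 3 × 423 = 1269
  N≡N: 1 × 968 = 968
  Σ(broken) = 2237 kJ
Bonds formed (products):
  N-H: 6 × 376 = 2256
  Σ(formed) = 2256 kJ
ΔH = Σ(broken) − Σ(formed) = 2237 − 2256 = −19 kJ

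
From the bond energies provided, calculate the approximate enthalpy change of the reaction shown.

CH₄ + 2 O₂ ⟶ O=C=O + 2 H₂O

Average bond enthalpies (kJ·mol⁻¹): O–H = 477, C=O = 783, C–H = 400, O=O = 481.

Bonds broken (reactants):
  C–H: 4 × 400 = 1600
  O=O: 2 × 481 = 962
  Σ(broken) = 2562 kJ
Bonds formed (products):
  C=O: 2 × 783 = 1566
  O–H: 4 × 477 = 1908
  Σ(formed) = 3474 kJ
ΔH = Σ(broken) − Σ(formed) = 2562 − 3474 = −912 kJ

ΔH ≈ −912 kJ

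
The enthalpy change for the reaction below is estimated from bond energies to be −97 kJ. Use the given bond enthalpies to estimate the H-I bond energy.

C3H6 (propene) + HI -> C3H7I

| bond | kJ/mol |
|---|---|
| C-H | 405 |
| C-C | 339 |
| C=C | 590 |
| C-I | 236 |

D(H-I) ≈ 293 kJ/mol

Let D be the H-I bond energy.
Σ(broken) = 1×339 + 6×405 + 1×590 + 1×D = 3359 + D
Σ(formed) = 2×339 + 7×405 + 1×236 = 3749
ΔH = Σ(broken) − Σ(formed) = (3359 + D) − (3749) = −390 + D
Setting this equal to −97 kJ gives D = 293 kJ/mol.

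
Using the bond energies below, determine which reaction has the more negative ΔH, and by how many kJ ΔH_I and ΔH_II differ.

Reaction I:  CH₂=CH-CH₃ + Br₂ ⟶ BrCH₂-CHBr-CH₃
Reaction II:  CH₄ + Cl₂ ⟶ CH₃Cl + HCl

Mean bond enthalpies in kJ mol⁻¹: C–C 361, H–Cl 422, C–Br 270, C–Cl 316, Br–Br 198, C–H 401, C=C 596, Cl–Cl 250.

Reaction I, by 20 kJ

Reaction I:
  Bonds broken (reactants):
    Br–Br: 1 × 198 = 198
    C–C: 1 × 361 = 361
    C–H: 6 × 401 = 2406
    C=C: 1 × 596 = 596
    Σ(broken) = 3561 kJ
  Bonds formed (products):
    C–Br: 2 × 270 = 540
    C–C: 2 × 361 = 722
    C–H: 6 × 401 = 2406
    Σ(formed) = 3668 kJ
  ΔH_I = 3561 − 3668 = −107 kJ
Reaction II:
  Bonds broken (reactants):
    C–H: 4 × 401 = 1604
    Cl–Cl: 1 × 250 = 250
    Σ(broken) = 1854 kJ
  Bonds formed (products):
    C–Cl: 1 × 316 = 316
    C–H: 3 × 401 = 1203
    H–Cl: 1 × 422 = 422
    Σ(formed) = 1941 kJ
  ΔH_II = 1854 − 1941 = −87 kJ
ΔH_I − ΔH_II = −20 kJ, so reaction I has the more negative ΔH; |ΔH_I − ΔH_II| = 20 kJ.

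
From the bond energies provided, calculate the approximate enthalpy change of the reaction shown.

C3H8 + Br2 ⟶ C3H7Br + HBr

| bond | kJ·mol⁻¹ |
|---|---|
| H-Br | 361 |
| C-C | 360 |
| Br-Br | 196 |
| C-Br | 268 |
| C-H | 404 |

Bonds broken (reactants):
  Br-Br: 1 × 196 = 196
  C-C: 2 × 360 = 720
  C-H: 8 × 404 = 3232
  Σ(broken) = 4148 kJ
Bonds formed (products):
  C-Br: 1 × 268 = 268
  C-C: 2 × 360 = 720
  C-H: 7 × 404 = 2828
  H-Br: 1 × 361 = 361
  Σ(formed) = 4177 kJ
ΔH = Σ(broken) − Σ(formed) = 4148 − 4177 = −29 kJ

ΔH ≈ −29 kJ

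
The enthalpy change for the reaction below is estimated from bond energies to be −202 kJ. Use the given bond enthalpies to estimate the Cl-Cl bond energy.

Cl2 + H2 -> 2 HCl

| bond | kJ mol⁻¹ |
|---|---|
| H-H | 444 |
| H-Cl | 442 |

D(Cl-Cl) ≈ 238 kJ/mol

Let D be the Cl-Cl bond energy.
Σ(broken) = 1×D + 1×444 = 444 + D
Σ(formed) = 2×442 = 884
ΔH = Σ(broken) − Σ(formed) = (444 + D) − (884) = −440 + D
Setting this equal to −202 kJ gives D = 238 kJ/mol.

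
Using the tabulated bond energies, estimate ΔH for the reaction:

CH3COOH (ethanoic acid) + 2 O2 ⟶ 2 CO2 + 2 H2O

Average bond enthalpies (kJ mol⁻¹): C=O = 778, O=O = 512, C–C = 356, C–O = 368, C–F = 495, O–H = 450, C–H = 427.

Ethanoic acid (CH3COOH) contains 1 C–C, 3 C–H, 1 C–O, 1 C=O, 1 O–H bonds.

ΔH ≈ −655 kJ

Bonds broken (reactants):
  C–C: 1 × 356 = 356
  C–H: 3 × 427 = 1281
  C–O: 1 × 368 = 368
  C=O: 1 × 778 = 778
  O–H: 1 × 450 = 450
  O=O: 2 × 512 = 1024
  Σ(broken) = 4257 kJ
Bonds formed (products):
  C=O: 4 × 778 = 3112
  O–H: 4 × 450 = 1800
  Σ(formed) = 4912 kJ
ΔH = Σ(broken) − Σ(formed) = 4257 − 4912 = −655 kJ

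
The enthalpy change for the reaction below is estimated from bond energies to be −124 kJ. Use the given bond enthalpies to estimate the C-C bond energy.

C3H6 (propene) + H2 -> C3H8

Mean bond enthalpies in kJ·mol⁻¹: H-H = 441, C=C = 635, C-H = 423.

D(C-C) ≈ 354 kJ/mol

Let D be the C-C bond energy.
Σ(broken) = 1×D + 6×423 + 1×635 + 1×441 = 3614 + D
Σ(formed) = 2×D + 8×423 = 3384 + 2D
ΔH = Σ(broken) − Σ(formed) = (3614 + D) − (3384 + 2D) = +230 − D
Setting this equal to −124 kJ gives D = 354 kJ/mol.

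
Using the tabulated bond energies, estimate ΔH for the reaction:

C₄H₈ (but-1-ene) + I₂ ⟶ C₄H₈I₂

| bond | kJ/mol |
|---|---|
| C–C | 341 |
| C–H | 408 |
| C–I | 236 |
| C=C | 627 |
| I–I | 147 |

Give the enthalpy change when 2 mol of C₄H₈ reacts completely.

Bonds broken (reactants):
  C–C: 2 × 341 = 682
  C–H: 8 × 408 = 3264
  C=C: 1 × 627 = 627
  I–I: 1 × 147 = 147
  Σ(broken) = 4720 kJ
Bonds formed (products):
  C–C: 3 × 341 = 1023
  C–H: 8 × 408 = 3264
  C–I: 2 × 236 = 472
  Σ(formed) = 4759 kJ
ΔH = Σ(broken) − Σ(formed) = 4720 − 4759 = −39 kJ
For 2× the reaction as written: 2 × (−39) = −78 kJ

ΔH = −78 kJ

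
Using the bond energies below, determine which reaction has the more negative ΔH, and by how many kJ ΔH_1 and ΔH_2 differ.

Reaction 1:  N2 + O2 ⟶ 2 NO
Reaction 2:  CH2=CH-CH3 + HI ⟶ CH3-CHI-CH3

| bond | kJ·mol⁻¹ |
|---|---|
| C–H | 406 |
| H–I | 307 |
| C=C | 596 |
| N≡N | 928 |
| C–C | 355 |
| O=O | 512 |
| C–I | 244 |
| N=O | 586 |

Reaction 2, by 370 kJ

Reaction 1:
  Bonds broken (reactants):
    N≡N: 1 × 928 = 928
    O=O: 1 × 512 = 512
    Σ(broken) = 1440 kJ
  Bonds formed (products):
    N=O: 2 × 586 = 1172
    Σ(formed) = 1172 kJ
  ΔH_1 = 1440 − 1172 = +268 kJ
Reaction 2:
  Bonds broken (reactants):
    C–C: 1 × 355 = 355
    C–H: 6 × 406 = 2436
    C=C: 1 × 596 = 596
    H–I: 1 × 307 = 307
    Σ(broken) = 3694 kJ
  Bonds formed (products):
    C–C: 2 × 355 = 710
    C–H: 7 × 406 = 2842
    C–I: 1 × 244 = 244
    Σ(formed) = 3796 kJ
  ΔH_2 = 3694 − 3796 = −102 kJ
ΔH_1 − ΔH_2 = +370 kJ, so reaction 2 has the more negative ΔH; |ΔH_1 − ΔH_2| = 370 kJ.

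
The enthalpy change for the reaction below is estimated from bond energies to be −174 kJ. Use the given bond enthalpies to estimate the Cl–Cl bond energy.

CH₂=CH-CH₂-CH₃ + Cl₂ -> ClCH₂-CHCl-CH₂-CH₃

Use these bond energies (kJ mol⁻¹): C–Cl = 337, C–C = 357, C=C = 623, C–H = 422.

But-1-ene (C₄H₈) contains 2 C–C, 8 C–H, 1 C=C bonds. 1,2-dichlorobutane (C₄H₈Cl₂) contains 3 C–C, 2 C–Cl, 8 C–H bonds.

Let D be the Cl–Cl bond energy.
Σ(broken) = 2×357 + 8×422 + 1×623 + 1×D = 4713 + D
Σ(formed) = 3×357 + 2×337 + 8×422 = 5121
ΔH = Σ(broken) − Σ(formed) = (4713 + D) − (5121) = −408 + D
Setting this equal to −174 kJ gives D = 234 kJ/mol.

D(Cl–Cl) ≈ 234 kJ/mol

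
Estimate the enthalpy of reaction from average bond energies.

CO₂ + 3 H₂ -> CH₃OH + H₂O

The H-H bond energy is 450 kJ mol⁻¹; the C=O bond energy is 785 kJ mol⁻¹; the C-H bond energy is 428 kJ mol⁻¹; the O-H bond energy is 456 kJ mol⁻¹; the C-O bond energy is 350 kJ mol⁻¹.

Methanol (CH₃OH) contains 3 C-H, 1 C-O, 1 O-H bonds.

Bonds broken (reactants):
  C=O: 2 × 785 = 1570
  H-H: 3 × 450 = 1350
  Σ(broken) = 2920 kJ
Bonds formed (products):
  C-H: 3 × 428 = 1284
  C-O: 1 × 350 = 350
  O-H: 3 × 456 = 1368
  Σ(formed) = 3002 kJ
ΔH = Σ(broken) − Σ(formed) = 2920 − 3002 = −82 kJ

ΔH ≈ −82 kJ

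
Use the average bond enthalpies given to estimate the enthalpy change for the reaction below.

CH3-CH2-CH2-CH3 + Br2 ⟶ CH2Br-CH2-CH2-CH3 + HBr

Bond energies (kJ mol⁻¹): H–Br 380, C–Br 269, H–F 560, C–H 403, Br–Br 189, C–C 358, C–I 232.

ΔH ≈ −57 kJ

Bonds broken (reactants):
  Br–Br: 1 × 189 = 189
  C–C: 3 × 358 = 1074
  C–H: 10 × 403 = 4030
  Σ(broken) = 5293 kJ
Bonds formed (products):
  C–Br: 1 × 269 = 269
  C–C: 3 × 358 = 1074
  C–H: 9 × 403 = 3627
  H–Br: 1 × 380 = 380
  Σ(formed) = 5350 kJ
ΔH = Σ(broken) − Σ(formed) = 5293 − 5350 = −57 kJ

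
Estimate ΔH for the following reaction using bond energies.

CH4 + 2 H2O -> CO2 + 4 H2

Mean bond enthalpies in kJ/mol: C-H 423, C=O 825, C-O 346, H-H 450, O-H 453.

Bonds broken (reactants):
  C-H: 4 × 423 = 1692
  O-H: 4 × 453 = 1812
  Σ(broken) = 3504 kJ
Bonds formed (products):
  C=O: 2 × 825 = 1650
  H-H: 4 × 450 = 1800
  Σ(formed) = 3450 kJ
ΔH = Σ(broken) − Σ(formed) = 3504 − 3450 = +54 kJ

ΔH ≈ +54 kJ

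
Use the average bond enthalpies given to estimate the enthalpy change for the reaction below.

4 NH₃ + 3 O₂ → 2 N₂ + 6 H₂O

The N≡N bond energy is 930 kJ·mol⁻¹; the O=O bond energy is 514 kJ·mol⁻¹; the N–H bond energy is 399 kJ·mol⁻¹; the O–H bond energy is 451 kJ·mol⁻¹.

ΔH ≈ −942 kJ

Bonds broken (reactants):
  N–H: 12 × 399 = 4788
  O=O: 3 × 514 = 1542
  Σ(broken) = 6330 kJ
Bonds formed (products):
  N≡N: 2 × 930 = 1860
  O–H: 12 × 451 = 5412
  Σ(formed) = 7272 kJ
ΔH = Σ(broken) − Σ(formed) = 6330 − 7272 = −942 kJ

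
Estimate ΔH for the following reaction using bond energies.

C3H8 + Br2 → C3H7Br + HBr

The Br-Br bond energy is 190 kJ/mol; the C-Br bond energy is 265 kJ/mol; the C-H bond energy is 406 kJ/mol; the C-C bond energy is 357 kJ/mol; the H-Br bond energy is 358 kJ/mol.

ΔH ≈ −27 kJ

Bonds broken (reactants):
  Br-Br: 1 × 190 = 190
  C-C: 2 × 357 = 714
  C-H: 8 × 406 = 3248
  Σ(broken) = 4152 kJ
Bonds formed (products):
  C-Br: 1 × 265 = 265
  C-C: 2 × 357 = 714
  C-H: 7 × 406 = 2842
  H-Br: 1 × 358 = 358
  Σ(formed) = 4179 kJ
ΔH = Σ(broken) − Σ(formed) = 4152 − 4179 = −27 kJ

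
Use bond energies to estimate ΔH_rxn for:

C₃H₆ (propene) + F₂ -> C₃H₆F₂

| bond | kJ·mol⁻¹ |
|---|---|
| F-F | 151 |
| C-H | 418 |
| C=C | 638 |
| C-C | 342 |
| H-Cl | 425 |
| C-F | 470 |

ΔH ≈ −493 kJ

Bonds broken (reactants):
  C-C: 1 × 342 = 342
  C-H: 6 × 418 = 2508
  C=C: 1 × 638 = 638
  F-F: 1 × 151 = 151
  Σ(broken) = 3639 kJ
Bonds formed (products):
  C-C: 2 × 342 = 684
  C-F: 2 × 470 = 940
  C-H: 6 × 418 = 2508
  Σ(formed) = 4132 kJ
ΔH = Σ(broken) − Σ(formed) = 3639 − 4132 = −493 kJ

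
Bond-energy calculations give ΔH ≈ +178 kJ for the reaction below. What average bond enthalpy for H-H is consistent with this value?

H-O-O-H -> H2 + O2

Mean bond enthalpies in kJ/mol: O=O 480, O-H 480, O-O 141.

D(H-H) ≈ 443 kJ/mol

Let D be the H-H bond energy.
Σ(broken) = 2×480 + 1×141 = 1101
Σ(formed) = 1×D + 1×480 = 480 + D
ΔH = Σ(broken) − Σ(formed) = (1101) − (480 + D) = +621 − D
Setting this equal to +178 kJ gives D = 443 kJ/mol.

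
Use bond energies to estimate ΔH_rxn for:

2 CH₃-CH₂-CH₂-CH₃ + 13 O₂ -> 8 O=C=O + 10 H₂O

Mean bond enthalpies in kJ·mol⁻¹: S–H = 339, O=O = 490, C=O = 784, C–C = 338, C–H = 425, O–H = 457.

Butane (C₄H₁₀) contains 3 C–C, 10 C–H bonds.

ΔH ≈ −4786 kJ

Bonds broken (reactants):
  C–C: 6 × 338 = 2028
  C–H: 20 × 425 = 8500
  O=O: 13 × 490 = 6370
  Σ(broken) = 16898 kJ
Bonds formed (products):
  C=O: 16 × 784 = 12544
  O–H: 20 × 457 = 9140
  Σ(formed) = 21684 kJ
ΔH = Σ(broken) − Σ(formed) = 16898 − 21684 = −4786 kJ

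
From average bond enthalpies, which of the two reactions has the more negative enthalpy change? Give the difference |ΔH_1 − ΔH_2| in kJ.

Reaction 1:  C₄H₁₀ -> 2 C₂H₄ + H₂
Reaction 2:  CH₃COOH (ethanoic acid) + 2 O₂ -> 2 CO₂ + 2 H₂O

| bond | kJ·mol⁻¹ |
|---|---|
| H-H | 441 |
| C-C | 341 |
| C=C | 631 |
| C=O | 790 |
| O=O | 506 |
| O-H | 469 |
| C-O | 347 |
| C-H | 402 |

Reaction 2, by 995 kJ

Reaction 1:
  Bonds broken (reactants):
    C-C: 3 × 341 = 1023
    C-H: 10 × 402 = 4020
    Σ(broken) = 5043 kJ
  Bonds formed (products):
    C-H: 8 × 402 = 3216
    C=C: 2 × 631 = 1262
    H-H: 1 × 441 = 441
    Σ(formed) = 4919 kJ
  ΔH_1 = 5043 − 4919 = +124 kJ
Reaction 2:
  Bonds broken (reactants):
    C-C: 1 × 341 = 341
    C-H: 3 × 402 = 1206
    C-O: 1 × 347 = 347
    C=O: 1 × 790 = 790
    O-H: 1 × 469 = 469
    O=O: 2 × 506 = 1012
    Σ(broken) = 4165 kJ
  Bonds formed (products):
    C=O: 4 × 790 = 3160
    O-H: 4 × 469 = 1876
    Σ(formed) = 5036 kJ
  ΔH_2 = 4165 − 5036 = −871 kJ
ΔH_1 − ΔH_2 = +995 kJ, so reaction 2 has the more negative ΔH; |ΔH_1 − ΔH_2| = 995 kJ.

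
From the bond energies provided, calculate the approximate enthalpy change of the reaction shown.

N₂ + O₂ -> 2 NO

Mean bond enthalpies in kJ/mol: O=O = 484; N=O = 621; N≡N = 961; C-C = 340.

ΔH ≈ +203 kJ

Bonds broken (reactants):
  N≡N: 1 × 961 = 961
  O=O: 1 × 484 = 484
  Σ(broken) = 1445 kJ
Bonds formed (products):
  N=O: 2 × 621 = 1242
  Σ(formed) = 1242 kJ
ΔH = Σ(broken) − Σ(formed) = 1445 − 1242 = +203 kJ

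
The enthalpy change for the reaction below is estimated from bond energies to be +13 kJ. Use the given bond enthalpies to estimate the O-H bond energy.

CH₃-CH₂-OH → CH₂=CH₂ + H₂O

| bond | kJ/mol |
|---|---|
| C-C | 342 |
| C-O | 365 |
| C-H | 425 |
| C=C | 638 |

D(O-H) ≈ 481 kJ/mol

Let D be the O-H bond energy.
Σ(broken) = 1×342 + 5×425 + 1×365 + 1×D = 2832 + D
Σ(formed) = 4×425 + 1×638 + 2×D = 2338 + 2D
ΔH = Σ(broken) − Σ(formed) = (2832 + D) − (2338 + 2D) = +494 − D
Setting this equal to +13 kJ gives D = 481 kJ/mol.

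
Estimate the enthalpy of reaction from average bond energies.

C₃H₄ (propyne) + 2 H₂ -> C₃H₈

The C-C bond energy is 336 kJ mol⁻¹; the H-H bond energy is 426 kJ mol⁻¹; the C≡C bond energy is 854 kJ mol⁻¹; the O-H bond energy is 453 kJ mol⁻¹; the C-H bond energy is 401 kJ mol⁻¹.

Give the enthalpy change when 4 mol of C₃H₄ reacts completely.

ΔH = −936 kJ

Bonds broken (reactants):
  C≡C: 1 × 854 = 854
  C-C: 1 × 336 = 336
  C-H: 4 × 401 = 1604
  H-H: 2 × 426 = 852
  Σ(broken) = 3646 kJ
Bonds formed (products):
  C-C: 2 × 336 = 672
  C-H: 8 × 401 = 3208
  Σ(formed) = 3880 kJ
ΔH = Σ(broken) − Σ(formed) = 3646 − 3880 = −234 kJ
For 4× the reaction as written: 4 × (−234) = −936 kJ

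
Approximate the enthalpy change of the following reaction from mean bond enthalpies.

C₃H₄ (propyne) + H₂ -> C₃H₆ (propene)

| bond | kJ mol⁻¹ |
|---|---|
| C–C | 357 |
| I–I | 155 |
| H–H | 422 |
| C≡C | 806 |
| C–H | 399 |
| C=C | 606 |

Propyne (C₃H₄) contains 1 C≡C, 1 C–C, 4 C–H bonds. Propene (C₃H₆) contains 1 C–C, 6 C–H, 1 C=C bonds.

ΔH ≈ −176 kJ

Bonds broken (reactants):
  C≡C: 1 × 806 = 806
  C–C: 1 × 357 = 357
  C–H: 4 × 399 = 1596
  H–H: 1 × 422 = 422
  Σ(broken) = 3181 kJ
Bonds formed (products):
  C–C: 1 × 357 = 357
  C–H: 6 × 399 = 2394
  C=C: 1 × 606 = 606
  Σ(formed) = 3357 kJ
ΔH = Σ(broken) − Σ(formed) = 3181 − 3357 = −176 kJ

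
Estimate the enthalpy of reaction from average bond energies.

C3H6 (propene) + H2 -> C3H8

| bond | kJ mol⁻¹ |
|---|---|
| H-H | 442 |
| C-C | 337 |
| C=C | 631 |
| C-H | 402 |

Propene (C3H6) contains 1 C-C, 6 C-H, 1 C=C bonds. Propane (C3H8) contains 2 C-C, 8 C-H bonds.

ΔH ≈ −68 kJ

Bonds broken (reactants):
  C-C: 1 × 337 = 337
  C-H: 6 × 402 = 2412
  C=C: 1 × 631 = 631
  H-H: 1 × 442 = 442
  Σ(broken) = 3822 kJ
Bonds formed (products):
  C-C: 2 × 337 = 674
  C-H: 8 × 402 = 3216
  Σ(formed) = 3890 kJ
ΔH = Σ(broken) − Σ(formed) = 3822 − 3890 = −68 kJ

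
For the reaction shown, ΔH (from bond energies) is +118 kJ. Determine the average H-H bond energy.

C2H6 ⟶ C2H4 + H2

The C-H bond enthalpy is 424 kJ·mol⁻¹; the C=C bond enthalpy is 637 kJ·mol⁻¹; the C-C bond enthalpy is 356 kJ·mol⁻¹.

Let D be the H-H bond energy.
Σ(broken) = 1×356 + 6×424 = 2900
Σ(formed) = 4×424 + 1×637 + 1×D = 2333 + D
ΔH = Σ(broken) − Σ(formed) = (2900) − (2333 + D) = +567 − D
Setting this equal to +118 kJ gives D = 449 kJ/mol.

D(H-H) ≈ 449 kJ/mol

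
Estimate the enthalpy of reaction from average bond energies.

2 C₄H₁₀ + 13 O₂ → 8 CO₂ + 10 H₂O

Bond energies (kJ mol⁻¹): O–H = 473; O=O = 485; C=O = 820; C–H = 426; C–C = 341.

Bonds broken (reactants):
  C–C: 6 × 341 = 2046
  C–H: 20 × 426 = 8520
  O=O: 13 × 485 = 6305
  Σ(broken) = 16871 kJ
Bonds formed (products):
  C=O: 16 × 820 = 13120
  O–H: 20 × 473 = 9460
  Σ(formed) = 22580 kJ
ΔH = Σ(broken) − Σ(formed) = 16871 − 22580 = −5709 kJ

ΔH ≈ −5709 kJ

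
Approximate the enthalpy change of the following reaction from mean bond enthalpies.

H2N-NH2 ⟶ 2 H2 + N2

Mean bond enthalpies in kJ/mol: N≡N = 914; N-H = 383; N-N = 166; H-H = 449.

ΔH ≈ −114 kJ

Bonds broken (reactants):
  N-H: 4 × 383 = 1532
  N-N: 1 × 166 = 166
  Σ(broken) = 1698 kJ
Bonds formed (products):
  H-H: 2 × 449 = 898
  N≡N: 1 × 914 = 914
  Σ(formed) = 1812 kJ
ΔH = Σ(broken) − Σ(formed) = 1698 − 1812 = −114 kJ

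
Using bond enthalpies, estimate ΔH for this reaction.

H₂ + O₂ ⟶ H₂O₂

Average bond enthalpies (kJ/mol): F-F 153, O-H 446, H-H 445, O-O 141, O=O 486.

ΔH ≈ −102 kJ

Bonds broken (reactants):
  H-H: 1 × 445 = 445
  O=O: 1 × 486 = 486
  Σ(broken) = 931 kJ
Bonds formed (products):
  O-H: 2 × 446 = 892
  O-O: 1 × 141 = 141
  Σ(formed) = 1033 kJ
ΔH = Σ(broken) − Σ(formed) = 931 − 1033 = −102 kJ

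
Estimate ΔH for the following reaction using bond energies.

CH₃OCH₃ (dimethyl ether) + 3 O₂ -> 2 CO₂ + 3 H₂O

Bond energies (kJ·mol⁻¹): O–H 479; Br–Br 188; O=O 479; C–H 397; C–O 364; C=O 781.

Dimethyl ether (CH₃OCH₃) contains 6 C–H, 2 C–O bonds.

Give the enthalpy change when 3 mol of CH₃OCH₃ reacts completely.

Bonds broken (reactants):
  C–H: 6 × 397 = 2382
  C–O: 2 × 364 = 728
  O=O: 3 × 479 = 1437
  Σ(broken) = 4547 kJ
Bonds formed (products):
  C=O: 4 × 781 = 3124
  O–H: 6 × 479 = 2874
  Σ(formed) = 5998 kJ
ΔH = Σ(broken) − Σ(formed) = 4547 − 5998 = −1451 kJ
For 3× the reaction as written: 3 × (−1451) = −4353 kJ

ΔH = −4353 kJ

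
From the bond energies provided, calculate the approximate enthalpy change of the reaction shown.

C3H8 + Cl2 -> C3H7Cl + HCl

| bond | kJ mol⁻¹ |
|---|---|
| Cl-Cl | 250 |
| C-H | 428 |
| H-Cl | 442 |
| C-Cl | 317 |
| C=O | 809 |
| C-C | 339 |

Bonds broken (reactants):
  C-C: 2 × 339 = 678
  C-H: 8 × 428 = 3424
  Cl-Cl: 1 × 250 = 250
  Σ(broken) = 4352 kJ
Bonds formed (products):
  C-C: 2 × 339 = 678
  C-Cl: 1 × 317 = 317
  C-H: 7 × 428 = 2996
  H-Cl: 1 × 442 = 442
  Σ(formed) = 4433 kJ
ΔH = Σ(broken) − Σ(formed) = 4352 − 4433 = −81 kJ

ΔH ≈ −81 kJ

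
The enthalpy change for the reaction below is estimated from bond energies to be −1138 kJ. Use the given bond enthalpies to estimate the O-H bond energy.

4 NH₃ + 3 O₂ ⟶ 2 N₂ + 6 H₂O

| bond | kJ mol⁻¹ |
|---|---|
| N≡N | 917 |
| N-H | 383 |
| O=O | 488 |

D(O-H) ≈ 447 kJ/mol

Let D be the O-H bond energy.
Σ(broken) = 12×383 + 3×488 = 6060
Σ(formed) = 2×917 + 12×D = 1834 + 12D
ΔH = Σ(broken) − Σ(formed) = (6060) − (1834 + 12D) = +4226 − 12D
Setting this equal to −1138 kJ gives 12D = 5364, so D = 447 kJ/mol.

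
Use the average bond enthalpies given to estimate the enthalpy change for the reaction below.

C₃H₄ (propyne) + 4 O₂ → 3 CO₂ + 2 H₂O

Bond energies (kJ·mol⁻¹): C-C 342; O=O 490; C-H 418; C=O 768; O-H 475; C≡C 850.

ΔH ≈ −1684 kJ

Bonds broken (reactants):
  C≡C: 1 × 850 = 850
  C-C: 1 × 342 = 342
  C-H: 4 × 418 = 1672
  O=O: 4 × 490 = 1960
  Σ(broken) = 4824 kJ
Bonds formed (products):
  C=O: 6 × 768 = 4608
  O-H: 4 × 475 = 1900
  Σ(formed) = 6508 kJ
ΔH = Σ(broken) − Σ(formed) = 4824 − 6508 = −1684 kJ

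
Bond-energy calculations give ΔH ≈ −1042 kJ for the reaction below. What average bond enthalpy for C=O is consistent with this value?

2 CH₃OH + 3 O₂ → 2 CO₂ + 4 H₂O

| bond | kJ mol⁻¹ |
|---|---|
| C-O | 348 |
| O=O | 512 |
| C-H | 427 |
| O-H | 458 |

D(C=O) ≈ 772 kJ/mol

Let D be the C=O bond energy.
Σ(broken) = 6×427 + 2×348 + 2×458 + 3×512 = 5710
Σ(formed) = 4×D + 8×458 = 3664 + 4D
ΔH = Σ(broken) − Σ(formed) = (5710) − (3664 + 4D) = +2046 − 4D
Setting this equal to −1042 kJ gives 4D = 3088, so D = 772 kJ/mol.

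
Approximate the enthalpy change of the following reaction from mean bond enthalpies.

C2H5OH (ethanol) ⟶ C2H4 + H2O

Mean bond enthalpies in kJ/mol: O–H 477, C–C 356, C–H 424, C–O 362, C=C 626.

ΔH ≈ +39 kJ

Bonds broken (reactants):
  C–C: 1 × 356 = 356
  C–H: 5 × 424 = 2120
  C–O: 1 × 362 = 362
  O–H: 1 × 477 = 477
  Σ(broken) = 3315 kJ
Bonds formed (products):
  C–H: 4 × 424 = 1696
  C=C: 1 × 626 = 626
  O–H: 2 × 477 = 954
  Σ(formed) = 3276 kJ
ΔH = Σ(broken) − Σ(formed) = 3315 − 3276 = +39 kJ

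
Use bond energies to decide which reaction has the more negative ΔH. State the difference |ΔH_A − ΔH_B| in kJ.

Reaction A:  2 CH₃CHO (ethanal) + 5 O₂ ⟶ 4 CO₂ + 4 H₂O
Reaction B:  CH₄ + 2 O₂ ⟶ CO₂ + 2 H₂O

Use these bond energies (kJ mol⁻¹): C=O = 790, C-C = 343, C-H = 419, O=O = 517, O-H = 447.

Reaction A, by 1035 kJ

Reaction A:
  Bonds broken (reactants):
    C-C: 2 × 343 = 686
    C-H: 8 × 419 = 3352
    C=O: 2 × 790 = 1580
    O=O: 5 × 517 = 2585
    Σ(broken) = 8203 kJ
  Bonds formed (products):
    C=O: 8 × 790 = 6320
    O-H: 8 × 447 = 3576
    Σ(formed) = 9896 kJ
  ΔH_A = 8203 − 9896 = −1693 kJ
Reaction B:
  Bonds broken (reactants):
    C-H: 4 × 419 = 1676
    O=O: 2 × 517 = 1034
    Σ(broken) = 2710 kJ
  Bonds formed (products):
    C=O: 2 × 790 = 1580
    O-H: 4 × 447 = 1788
    Σ(formed) = 3368 kJ
  ΔH_B = 2710 − 3368 = −658 kJ
ΔH_A − ΔH_B = −1035 kJ, so reaction A has the more negative ΔH; |ΔH_A − ΔH_B| = 1035 kJ.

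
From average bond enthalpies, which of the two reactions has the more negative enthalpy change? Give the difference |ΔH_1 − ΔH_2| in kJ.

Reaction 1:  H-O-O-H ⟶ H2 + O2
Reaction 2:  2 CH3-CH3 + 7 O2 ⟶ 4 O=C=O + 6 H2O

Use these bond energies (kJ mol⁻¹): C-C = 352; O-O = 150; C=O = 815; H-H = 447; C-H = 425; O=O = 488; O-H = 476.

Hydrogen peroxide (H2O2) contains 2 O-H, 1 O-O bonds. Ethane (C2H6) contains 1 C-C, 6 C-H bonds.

Reaction 1:
  Bonds broken (reactants):
    O-H: 2 × 476 = 952
    O-O: 1 × 150 = 150
    Σ(broken) = 1102 kJ
  Bonds formed (products):
    H-H: 1 × 447 = 447
    O=O: 1 × 488 = 488
    Σ(formed) = 935 kJ
  ΔH_1 = 1102 − 935 = +167 kJ
Reaction 2:
  Bonds broken (reactants):
    C-C: 2 × 352 = 704
    C-H: 12 × 425 = 5100
    O=O: 7 × 488 = 3416
    Σ(broken) = 9220 kJ
  Bonds formed (products):
    C=O: 8 × 815 = 6520
    O-H: 12 × 476 = 5712
    Σ(formed) = 12232 kJ
  ΔH_2 = 9220 − 12232 = −3012 kJ
ΔH_1 − ΔH_2 = +3179 kJ, so reaction 2 has the more negative ΔH; |ΔH_1 − ΔH_2| = 3179 kJ.

Reaction 2, by 3179 kJ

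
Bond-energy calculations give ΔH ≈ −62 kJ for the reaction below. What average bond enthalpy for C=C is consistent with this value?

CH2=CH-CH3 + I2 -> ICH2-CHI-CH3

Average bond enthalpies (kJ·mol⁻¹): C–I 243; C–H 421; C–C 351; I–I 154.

Let D be the C=C bond energy.
Σ(broken) = 1×351 + 6×421 + 1×D + 1×154 = 3031 + D
Σ(formed) = 2×351 + 6×421 + 2×243 = 3714
ΔH = Σ(broken) − Σ(formed) = (3031 + D) − (3714) = −683 + D
Setting this equal to −62 kJ gives D = 621 kJ/mol.

D(C=C) ≈ 621 kJ/mol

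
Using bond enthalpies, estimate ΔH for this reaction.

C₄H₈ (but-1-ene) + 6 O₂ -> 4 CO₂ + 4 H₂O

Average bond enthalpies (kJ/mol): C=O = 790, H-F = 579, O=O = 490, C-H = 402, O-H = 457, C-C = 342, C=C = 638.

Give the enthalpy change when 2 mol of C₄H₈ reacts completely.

Bonds broken (reactants):
  C-C: 2 × 342 = 684
  C-H: 8 × 402 = 3216
  C=C: 1 × 638 = 638
  O=O: 6 × 490 = 2940
  Σ(broken) = 7478 kJ
Bonds formed (products):
  C=O: 8 × 790 = 6320
  O-H: 8 × 457 = 3656
  Σ(formed) = 9976 kJ
ΔH = Σ(broken) − Σ(formed) = 7478 − 9976 = −2498 kJ
For 2× the reaction as written: 2 × (−2498) = −4996 kJ

ΔH = −4996 kJ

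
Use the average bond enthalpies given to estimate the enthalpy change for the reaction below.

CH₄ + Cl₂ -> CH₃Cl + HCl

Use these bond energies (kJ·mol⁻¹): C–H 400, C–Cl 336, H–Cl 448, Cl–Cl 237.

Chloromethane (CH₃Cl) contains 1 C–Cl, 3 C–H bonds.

Bonds broken (reactants):
  C–H: 4 × 400 = 1600
  Cl–Cl: 1 × 237 = 237
  Σ(broken) = 1837 kJ
Bonds formed (products):
  C–Cl: 1 × 336 = 336
  C–H: 3 × 400 = 1200
  H–Cl: 1 × 448 = 448
  Σ(formed) = 1984 kJ
ΔH = Σ(broken) − Σ(formed) = 1837 − 1984 = −147 kJ

ΔH ≈ −147 kJ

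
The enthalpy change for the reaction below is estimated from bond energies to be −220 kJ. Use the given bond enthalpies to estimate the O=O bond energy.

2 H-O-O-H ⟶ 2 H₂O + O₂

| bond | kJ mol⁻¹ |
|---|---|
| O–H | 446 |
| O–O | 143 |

D(O=O) ≈ 506 kJ/mol

Let D be the O=O bond energy.
Σ(broken) = 4×446 + 2×143 = 2070
Σ(formed) = 4×446 + 1×D = 1784 + D
ΔH = Σ(broken) − Σ(formed) = (2070) − (1784 + D) = +286 − D
Setting this equal to −220 kJ gives D = 506 kJ/mol.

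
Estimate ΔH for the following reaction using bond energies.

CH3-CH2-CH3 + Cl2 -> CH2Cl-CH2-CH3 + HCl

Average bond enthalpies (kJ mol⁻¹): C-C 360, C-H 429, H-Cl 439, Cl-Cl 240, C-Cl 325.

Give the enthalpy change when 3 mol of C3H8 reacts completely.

ΔH = −285 kJ

Bonds broken (reactants):
  C-C: 2 × 360 = 720
  C-H: 8 × 429 = 3432
  Cl-Cl: 1 × 240 = 240
  Σ(broken) = 4392 kJ
Bonds formed (products):
  C-C: 2 × 360 = 720
  C-Cl: 1 × 325 = 325
  C-H: 7 × 429 = 3003
  H-Cl: 1 × 439 = 439
  Σ(formed) = 4487 kJ
ΔH = Σ(broken) − Σ(formed) = 4392 − 4487 = −95 kJ
For 3× the reaction as written: 3 × (−95) = −285 kJ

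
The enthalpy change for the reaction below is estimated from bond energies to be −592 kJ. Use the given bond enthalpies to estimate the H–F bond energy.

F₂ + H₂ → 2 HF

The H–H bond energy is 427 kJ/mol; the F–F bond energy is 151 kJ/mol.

Let D be the H–F bond energy.
Σ(broken) = 1×151 + 1×427 = 578
Σ(formed) = 2×D = 2D
ΔH = Σ(broken) − Σ(formed) = (578) − (2D) = +578 − 2D
Setting this equal to −592 kJ gives 2D = 1170, so D = 585 kJ/mol.

D(H–F) ≈ 585 kJ/mol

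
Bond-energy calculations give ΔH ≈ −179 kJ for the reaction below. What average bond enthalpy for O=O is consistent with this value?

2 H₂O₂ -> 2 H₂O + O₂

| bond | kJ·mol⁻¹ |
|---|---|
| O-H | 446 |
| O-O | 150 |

Let D be the O=O bond energy.
Σ(broken) = 4×446 + 2×150 = 2084
Σ(formed) = 4×446 + 1×D = 1784 + D
ΔH = Σ(broken) − Σ(formed) = (2084) − (1784 + D) = +300 − D
Setting this equal to −179 kJ gives D = 479 kJ/mol.

D(O=O) ≈ 479 kJ/mol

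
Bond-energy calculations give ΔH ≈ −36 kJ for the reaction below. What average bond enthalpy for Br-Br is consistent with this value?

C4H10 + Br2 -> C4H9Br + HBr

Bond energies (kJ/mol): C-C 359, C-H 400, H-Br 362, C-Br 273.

Let D be the Br-Br bond energy.
Σ(broken) = 1×D + 3×359 + 10×400 = 5077 + D
Σ(formed) = 1×273 + 3×359 + 9×400 + 1×362 = 5312
ΔH = Σ(broken) − Σ(formed) = (5077 + D) − (5312) = −235 + D
Setting this equal to −36 kJ gives D = 199 kJ/mol.

D(Br-Br) ≈ 199 kJ/mol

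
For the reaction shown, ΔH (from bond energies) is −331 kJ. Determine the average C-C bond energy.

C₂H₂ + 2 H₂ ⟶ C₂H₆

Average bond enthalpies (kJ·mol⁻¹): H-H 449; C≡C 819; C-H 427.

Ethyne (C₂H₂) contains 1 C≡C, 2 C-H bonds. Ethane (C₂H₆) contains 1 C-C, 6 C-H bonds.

D(C-C) ≈ 340 kJ/mol

Let D be the C-C bond energy.
Σ(broken) = 1×819 + 2×427 + 2×449 = 2571
Σ(formed) = 1×D + 6×427 = 2562 + D
ΔH = Σ(broken) − Σ(formed) = (2571) − (2562 + D) = +9 − D
Setting this equal to −331 kJ gives D = 340 kJ/mol.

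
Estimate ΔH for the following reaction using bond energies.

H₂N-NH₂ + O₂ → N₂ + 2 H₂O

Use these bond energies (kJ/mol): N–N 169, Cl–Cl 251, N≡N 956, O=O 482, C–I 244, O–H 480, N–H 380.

Bonds broken (reactants):
  N–H: 4 × 380 = 1520
  N–N: 1 × 169 = 169
  O=O: 1 × 482 = 482
  Σ(broken) = 2171 kJ
Bonds formed (products):
  N≡N: 1 × 956 = 956
  O–H: 4 × 480 = 1920
  Σ(formed) = 2876 kJ
ΔH = Σ(broken) − Σ(formed) = 2171 − 2876 = −705 kJ

ΔH ≈ −705 kJ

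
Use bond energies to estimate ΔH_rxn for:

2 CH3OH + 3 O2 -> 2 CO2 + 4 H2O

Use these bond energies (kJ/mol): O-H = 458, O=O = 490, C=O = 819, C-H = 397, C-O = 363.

Bonds broken (reactants):
  C-H: 6 × 397 = 2382
  C-O: 2 × 363 = 726
  O-H: 2 × 458 = 916
  O=O: 3 × 490 = 1470
  Σ(broken) = 5494 kJ
Bonds formed (products):
  C=O: 4 × 819 = 3276
  O-H: 8 × 458 = 3664
  Σ(formed) = 6940 kJ
ΔH = Σ(broken) − Σ(formed) = 5494 − 6940 = −1446 kJ

ΔH ≈ −1446 kJ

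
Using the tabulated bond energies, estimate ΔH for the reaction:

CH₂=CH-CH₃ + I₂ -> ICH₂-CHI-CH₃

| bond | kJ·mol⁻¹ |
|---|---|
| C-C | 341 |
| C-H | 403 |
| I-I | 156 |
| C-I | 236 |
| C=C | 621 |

Bonds broken (reactants):
  C-C: 1 × 341 = 341
  C-H: 6 × 403 = 2418
  C=C: 1 × 621 = 621
  I-I: 1 × 156 = 156
  Σ(broken) = 3536 kJ
Bonds formed (products):
  C-C: 2 × 341 = 682
  C-H: 6 × 403 = 2418
  C-I: 2 × 236 = 472
  Σ(formed) = 3572 kJ
ΔH = Σ(broken) − Σ(formed) = 3536 − 3572 = −36 kJ

ΔH ≈ −36 kJ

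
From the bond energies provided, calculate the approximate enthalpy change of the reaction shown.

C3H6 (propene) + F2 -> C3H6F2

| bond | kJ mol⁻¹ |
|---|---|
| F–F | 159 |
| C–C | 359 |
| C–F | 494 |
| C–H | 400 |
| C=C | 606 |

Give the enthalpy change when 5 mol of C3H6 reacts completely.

Bonds broken (reactants):
  C–C: 1 × 359 = 359
  C–H: 6 × 400 = 2400
  C=C: 1 × 606 = 606
  F–F: 1 × 159 = 159
  Σ(broken) = 3524 kJ
Bonds formed (products):
  C–C: 2 × 359 = 718
  C–F: 2 × 494 = 988
  C–H: 6 × 400 = 2400
  Σ(formed) = 4106 kJ
ΔH = Σ(broken) − Σ(formed) = 3524 − 4106 = −582 kJ
For 5× the reaction as written: 5 × (−582) = −2910 kJ

ΔH = −2910 kJ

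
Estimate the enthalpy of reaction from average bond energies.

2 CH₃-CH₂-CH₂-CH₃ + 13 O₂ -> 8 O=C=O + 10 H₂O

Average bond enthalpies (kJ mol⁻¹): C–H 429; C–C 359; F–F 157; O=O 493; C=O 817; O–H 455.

Bonds broken (reactants):
  C–C: 6 × 359 = 2154
  C–H: 20 × 429 = 8580
  O=O: 13 × 493 = 6409
  Σ(broken) = 17143 kJ
Bonds formed (products):
  C=O: 16 × 817 = 13072
  O–H: 20 × 455 = 9100
  Σ(formed) = 22172 kJ
ΔH = Σ(broken) − Σ(formed) = 17143 − 22172 = −5029 kJ

ΔH ≈ −5029 kJ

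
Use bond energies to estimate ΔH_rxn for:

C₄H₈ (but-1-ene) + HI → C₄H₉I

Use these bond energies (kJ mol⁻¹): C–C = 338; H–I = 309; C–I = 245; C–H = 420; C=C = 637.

Bonds broken (reactants):
  C–C: 2 × 338 = 676
  C–H: 8 × 420 = 3360
  C=C: 1 × 637 = 637
  H–I: 1 × 309 = 309
  Σ(broken) = 4982 kJ
Bonds formed (products):
  C–C: 3 × 338 = 1014
  C–H: 9 × 420 = 3780
  C–I: 1 × 245 = 245
  Σ(formed) = 5039 kJ
ΔH = Σ(broken) − Σ(formed) = 4982 − 5039 = −57 kJ

ΔH ≈ −57 kJ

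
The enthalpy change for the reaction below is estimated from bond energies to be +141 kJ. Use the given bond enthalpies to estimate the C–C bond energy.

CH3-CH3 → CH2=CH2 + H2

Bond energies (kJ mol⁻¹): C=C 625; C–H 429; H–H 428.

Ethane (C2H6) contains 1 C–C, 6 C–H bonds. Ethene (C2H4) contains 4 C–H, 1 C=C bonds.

D(C–C) ≈ 336 kJ/mol

Let D be the C–C bond energy.
Σ(broken) = 1×D + 6×429 = 2574 + D
Σ(formed) = 4×429 + 1×625 + 1×428 = 2769
ΔH = Σ(broken) − Σ(formed) = (2574 + D) − (2769) = −195 + D
Setting this equal to +141 kJ gives D = 336 kJ/mol.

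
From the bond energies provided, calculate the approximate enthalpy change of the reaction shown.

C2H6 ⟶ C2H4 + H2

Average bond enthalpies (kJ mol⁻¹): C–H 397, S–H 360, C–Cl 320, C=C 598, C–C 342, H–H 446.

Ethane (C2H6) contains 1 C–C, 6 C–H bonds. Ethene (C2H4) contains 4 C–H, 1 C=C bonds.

ΔH ≈ +92 kJ

Bonds broken (reactants):
  C–C: 1 × 342 = 342
  C–H: 6 × 397 = 2382
  Σ(broken) = 2724 kJ
Bonds formed (products):
  C–H: 4 × 397 = 1588
  C=C: 1 × 598 = 598
  H–H: 1 × 446 = 446
  Σ(formed) = 2632 kJ
ΔH = Σ(broken) − Σ(formed) = 2724 − 2632 = +92 kJ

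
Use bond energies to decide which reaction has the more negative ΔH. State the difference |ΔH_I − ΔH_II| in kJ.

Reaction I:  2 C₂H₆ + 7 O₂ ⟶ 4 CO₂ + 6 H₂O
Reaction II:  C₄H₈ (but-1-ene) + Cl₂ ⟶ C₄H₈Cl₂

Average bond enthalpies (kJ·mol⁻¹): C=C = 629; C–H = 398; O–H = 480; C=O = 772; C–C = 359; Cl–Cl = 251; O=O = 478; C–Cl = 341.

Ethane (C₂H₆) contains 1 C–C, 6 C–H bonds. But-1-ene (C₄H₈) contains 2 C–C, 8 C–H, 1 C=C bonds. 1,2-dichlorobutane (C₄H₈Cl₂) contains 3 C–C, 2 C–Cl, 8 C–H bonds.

Reaction I:
  Bonds broken (reactants):
    C–C: 2 × 359 = 718
    C–H: 12 × 398 = 4776
    O=O: 7 × 478 = 3346
    Σ(broken) = 8840 kJ
  Bonds formed (products):
    C=O: 8 × 772 = 6176
    O–H: 12 × 480 = 5760
    Σ(formed) = 11936 kJ
  ΔH_I = 8840 − 11936 = −3096 kJ
Reaction II:
  Bonds broken (reactants):
    C–C: 2 × 359 = 718
    C–H: 8 × 398 = 3184
    C=C: 1 × 629 = 629
    Cl–Cl: 1 × 251 = 251
    Σ(broken) = 4782 kJ
  Bonds formed (products):
    C–C: 3 × 359 = 1077
    C–Cl: 2 × 341 = 682
    C–H: 8 × 398 = 3184
    Σ(formed) = 4943 kJ
  ΔH_II = 4782 − 4943 = −161 kJ
ΔH_I − ΔH_II = −2935 kJ, so reaction I has the more negative ΔH; |ΔH_I − ΔH_II| = 2935 kJ.

Reaction I, by 2935 kJ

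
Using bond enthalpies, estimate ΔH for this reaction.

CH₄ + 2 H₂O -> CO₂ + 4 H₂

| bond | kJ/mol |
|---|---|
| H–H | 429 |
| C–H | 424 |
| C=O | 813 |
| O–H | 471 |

ΔH ≈ +238 kJ

Bonds broken (reactants):
  C–H: 4 × 424 = 1696
  O–H: 4 × 471 = 1884
  Σ(broken) = 3580 kJ
Bonds formed (products):
  C=O: 2 × 813 = 1626
  H–H: 4 × 429 = 1716
  Σ(formed) = 3342 kJ
ΔH = Σ(broken) − Σ(formed) = 3580 − 3342 = +238 kJ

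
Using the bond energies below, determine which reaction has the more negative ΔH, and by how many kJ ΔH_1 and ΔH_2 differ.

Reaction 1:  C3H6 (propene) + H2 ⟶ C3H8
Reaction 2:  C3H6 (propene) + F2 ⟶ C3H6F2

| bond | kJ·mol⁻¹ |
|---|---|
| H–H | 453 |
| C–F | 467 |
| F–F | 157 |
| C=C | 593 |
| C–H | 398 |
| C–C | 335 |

Reaction 2, by 434 kJ

Reaction 1:
  Bonds broken (reactants):
    C–C: 1 × 335 = 335
    C–H: 6 × 398 = 2388
    C=C: 1 × 593 = 593
    H–H: 1 × 453 = 453
    Σ(broken) = 3769 kJ
  Bonds formed (products):
    C–C: 2 × 335 = 670
    C–H: 8 × 398 = 3184
    Σ(formed) = 3854 kJ
  ΔH_1 = 3769 − 3854 = −85 kJ
Reaction 2:
  Bonds broken (reactants):
    C–C: 1 × 335 = 335
    C–H: 6 × 398 = 2388
    C=C: 1 × 593 = 593
    F–F: 1 × 157 = 157
    Σ(broken) = 3473 kJ
  Bonds formed (products):
    C–C: 2 × 335 = 670
    C–F: 2 × 467 = 934
    C–H: 6 × 398 = 2388
    Σ(formed) = 3992 kJ
  ΔH_2 = 3473 − 3992 = −519 kJ
ΔH_1 − ΔH_2 = +434 kJ, so reaction 2 has the more negative ΔH; |ΔH_1 − ΔH_2| = 434 kJ.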